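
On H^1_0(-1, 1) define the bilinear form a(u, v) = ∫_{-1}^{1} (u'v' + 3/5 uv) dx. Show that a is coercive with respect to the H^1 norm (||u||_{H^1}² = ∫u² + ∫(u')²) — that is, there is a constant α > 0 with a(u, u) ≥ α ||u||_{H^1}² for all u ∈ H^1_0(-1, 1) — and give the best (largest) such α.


α = (12/5 + π^2)/(4 + π^2)

Coercivity of a(·,·) on H^1_0(-1, 1) means a(u, u) ≥ α ||u||_{H^1}² for every u ∈ H^1_0.
The interval has length L = 2, and Poincaré/coercivity depend only on L. Here a(u, u) = ∫(u')² + (3/5)·∫u².
Here 0 < c = 3/5 < 1. The condition a(u,u) ≥ α||u||_{H^1}² reads (1−α)∫(u')² ≥ (α−c)∫u². Any admissible α is ≤ 1 (rapidly oscillating u have ∫u²/∫(u')² → 0), and α = 1 would force 0 ≥ (1−c)∫u², impossible since c < 1; so 1−α > 0. By the sharp Poincaré inequality on H^1_0 of an interval of length L, ∫(u')² ≥ (π/L)²∫u² with equality for the first sine mode sin(π(x−x₀)/L) (x₀ the left endpoint), so the inequality holds for all u iff (1−α)(π/L)² ≥ α − c, i.e. α ≤ ((π/L)² + c)/((π/L)² + 1) = (1 + c(L/π)²)/(1 + (L/π)²). With (π/L)² = π^2/4 and c = 3/5, the largest admissible constant is α = ((π/L)² + c)/((π/L)² + 1).
Simplifying, α = (12/5 + π^2)/(4 + π^2).


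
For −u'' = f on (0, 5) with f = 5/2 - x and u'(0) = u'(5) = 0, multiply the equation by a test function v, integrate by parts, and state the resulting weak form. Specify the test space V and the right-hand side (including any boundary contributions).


V = H^1(0, 5) (no boundary constraint on v; u is determined up to an additive constant); weak form: ∫_0^5 u'v' dx = ∫_0^5 (5/2 - x) v dx for all v ∈ V.

Multiply both sides by a test function v and integrate from 0 to 5:
  ∫_0^5 −u''(x) v(x) dx = ∫_0^5 f(x) v(x) dx.
Integrate the LHS by parts once:
  ∫_0^5 −u'' v dx = −[u'(x) v(x)]_0^5 + ∫_0^5 u'(x) v'(x) dx.
Thus ∫_0^5 u'(x) v'(x) dx = ∫_0^5 f(x) v(x) dx + [u'(x) v(x)]_0^5.
Choose V so that boundary terms are either known or forced to vanish.
u has homogeneous Neumann: u'(0) = u'(5) = 0. So [u' v]_0^5 = 0·v(5) − 0·v(0) = 0 for any v; take V = H^1(0, 5).
Weak formulation: find u (satisfying any essential BC) such that ∫_0^5 u'(x) v'(x) dx = ∫_0^5 f v dx for all v ∈ V (homogeneous Neumann, so boundary terms vanish).
Substituting f(x) = 5/2 - x, the right-hand side is ∫_0^5 (5/2 - x) v dx.
Compatibility check (pure Neumann): taking v ≡ 1 ∈ V gives 0 = ∫_0^5 f dx + (0) − (0), i.e. ∫_0^5 f dx must equal u'(0) − u'(5) = 0. Indeed ∫_0^5 (5/2 - x) dx = 0, so the data are compatible. The solution is then unique only up to an additive constant (fix it e.g. by requiring ∫_0^5 u dx = 0).


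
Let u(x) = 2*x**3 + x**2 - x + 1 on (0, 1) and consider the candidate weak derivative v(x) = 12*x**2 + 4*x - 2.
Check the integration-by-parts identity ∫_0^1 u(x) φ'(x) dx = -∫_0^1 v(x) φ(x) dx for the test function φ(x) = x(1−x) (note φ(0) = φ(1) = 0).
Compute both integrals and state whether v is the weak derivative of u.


LHS = -3/10, RHS = -3/5. No, v is not the weak derivative of u.

u(x) = 2*x**3 + x**2 - x + 1, classical derivative u'(x) = 6*x**2 + 2*x - 1.
φ(x) = x(1−x), so φ'(x) = 1 - 2*x.
Note φ(0) = φ(1) = 0, so the boundary term u·φ vanishes.
LHS = ∫_0^1 u(x) φ'(x) dx = ∫_0^1 (-4*x^4 + 3*x^2 - 3*x + 1) dx. Term by term:
  ∫_0^1 -4*x^4 dx = -4/5;  ∫_0^1 3*x^2 dx = 1;  ∫_0^1 -3*x dx = -3/2;
  ∫_0^1 1 dx = 1.
Sum: -4/5 + 1 − 3/2 + 1 = -3/10.
So LHS = -3/10.
∫_0^1 v(x) φ(x) dx = ∫_0^1 (-12*x^4 + 8*x^3 + 6*x^2 - 2*x) dx. Term by term:
  ∫_0^1 -12*x^4 dx = -12/5;  ∫_0^1 8*x^3 dx = 2;  ∫_0^1 6*x^2 dx = 2;
  ∫_0^1 -2*x dx = -1.
Sum: -12/5 + 2 + 2 − 1 = 3/5.
So RHS = -∫_0^1 v(x) φ(x) dx = -3/5.
LHS − RHS = 3/10 ≠ 0, so the identity fails.
(For a valid weak derivative the identity must hold for EVERY test function, in particular this one. The failure shows v is NOT the weak derivative of u.)
Correct weak derivative would be u'(x) = 6*x**2 + 2*x - 1.


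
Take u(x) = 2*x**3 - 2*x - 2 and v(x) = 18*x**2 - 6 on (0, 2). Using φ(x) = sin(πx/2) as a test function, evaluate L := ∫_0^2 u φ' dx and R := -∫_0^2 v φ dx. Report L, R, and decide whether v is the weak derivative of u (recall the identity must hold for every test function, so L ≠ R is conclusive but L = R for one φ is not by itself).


LHS = -40/π + 192/π^3, RHS = -120/π + 576/π^3. No, v is not the weak derivative of u.

u(x) = 2*x**3 - 2*x - 2, classical derivative u'(x) = 6*x**2 - 2.
φ(x) = sin(πx/2), so φ'(x) = π*cos(π*x/2)/2.
Note φ(0) = φ(2) = 0, so the boundary term u·φ vanishes.
LHS = ∫_0^2 u(x) φ'(x) dx = ∫_0^2 (π*x^3*cos(π*x/2) - π*x*cos(π*x/2) - π*cos(π*x/2)) dx. Term by term:
  ∫_0^2 -π*cos(π*x/2) dx = 0;  ∫_0^2 π*x^3*cos(π*x/2) dx = -48/π + 192/π^3;  ∫_0^2 -π*x*cos(π*x/2) dx = 8/π.
Sum: 0 + -48/π + 192/π^3 + 8/π = -40/π + 192/π^3.
So LHS = -40/π + 192/π^3.
∫_0^2 v(x) φ(x) dx = ∫_0^2 (18*x^2*sin(π*x/2) - 6*sin(π*x/2)) dx. Term by term:
  ∫_0^2 -6*sin(π*x/2) dx = -24/π;  ∫_0^2 18*x^2*sin(π*x/2) dx = -576/π^3 + 144/π.
Sum: -24/π + -576/π^3 + 144/π = -576/π^3 + 120/π.
So RHS = -∫_0^2 v(x) φ(x) dx = -120/π + 576/π^3.
LHS − RHS = -384/π^3 + 80/π ≠ 0, so the identity fails.
(For a valid weak derivative the identity must hold for EVERY test function, in particular this one. The failure shows v is NOT the weak derivative of u.)
Correct weak derivative would be u'(x) = 6*x**2 - 2.


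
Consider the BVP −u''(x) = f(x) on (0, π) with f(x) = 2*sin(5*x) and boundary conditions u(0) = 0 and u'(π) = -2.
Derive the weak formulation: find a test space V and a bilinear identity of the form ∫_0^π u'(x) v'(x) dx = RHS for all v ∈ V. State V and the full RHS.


V = {v ∈ H^1(0, π) : v(0) = 0} (test functions vanish at x = 0 where u is specified); weak form: ∫_0^π u'v' dx = ∫_0^π (2*sin(5*x)) v dx − 2·v(π) for all v ∈ V.

Multiply both sides by a test function v and integrate from 0 to π:
  ∫_0^π −u''(x) v(x) dx = ∫_0^π f(x) v(x) dx.
Integrate the LHS by parts once:
  ∫_0^π −u'' v dx = −[u'(x) v(x)]_0^π + ∫_0^π u'(x) v'(x) dx.
Thus ∫_0^π u'(x) v'(x) dx = ∫_0^π f(x) v(x) dx + [u'(x) v(x)]_0^π.
Choose V so that boundary terms are either known or forced to vanish.
Mixed BC: u(0) = 0 (Dirichlet) and u'(π) = -2 (Neumann). Define V = {v ∈ H^1(0, π) : v(0) = 0}. Then [u' v]_0^π = u'(π)·v(π) − u'(0)·0 = − 2·v(π).
Weak formulation: find u (satisfying any essential BC) such that ∫_0^π u'(x) v'(x) dx = ∫_0^π f v dx − 2·v(π) for all v ∈ V (Dirichlet at 0 absorbed into V; Neumann datum at x = π contributes the boundary term).
Substituting f(x) = 2*sin(5*x), the right-hand side is ∫_0^π (2*sin(5*x)) v dx − 2·v(π).


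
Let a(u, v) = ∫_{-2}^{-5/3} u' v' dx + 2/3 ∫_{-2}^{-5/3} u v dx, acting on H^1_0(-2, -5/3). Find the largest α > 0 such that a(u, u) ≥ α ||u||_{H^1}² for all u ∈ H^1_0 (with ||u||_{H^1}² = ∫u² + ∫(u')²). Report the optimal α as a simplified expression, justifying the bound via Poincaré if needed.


α = (2 + 27*π^2)/(3*(1 + 9*π^2))

Coercivity of a(·,·) on H^1_0(-2, -5/3) means a(u, u) ≥ α ||u||_{H^1}² for every u ∈ H^1_0.
The interval has length L = 1/3, and Poincaré/coercivity depend only on L. Here a(u, u) = ∫(u')² + (2/3)·∫u².
Here 0 < c = 2/3 < 1. The condition a(u,u) ≥ α||u||_{H^1}² reads (1−α)∫(u')² ≥ (α−c)∫u². Any admissible α is ≤ 1 (rapidly oscillating u have ∫u²/∫(u')² → 0), and α = 1 would force 0 ≥ (1−c)∫u², impossible since c < 1; so 1−α > 0. By the sharp Poincaré inequality on H^1_0 of an interval of length L, ∫(u')² ≥ (π/L)²∫u² with equality for the first sine mode sin(π(x−x₀)/L) (x₀ the left endpoint), so the inequality holds for all u iff (1−α)(π/L)² ≥ α − c, i.e. α ≤ ((π/L)² + c)/((π/L)² + 1) = (1 + c(L/π)²)/(1 + (L/π)²). With (π/L)² = 9*π^2 and c = 2/3, the largest admissible constant is α = ((π/L)² + c)/((π/L)² + 1).
Simplifying, α = (2 + 27*π^2)/(3*(1 + 9*π^2)).


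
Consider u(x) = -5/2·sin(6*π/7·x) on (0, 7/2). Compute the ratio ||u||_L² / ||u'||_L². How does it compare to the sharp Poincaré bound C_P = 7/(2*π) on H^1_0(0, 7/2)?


||u||_L² / ||u'||_L² = 7/(6*π) < C_P = 7/(2*π).

u(x) = -5/2·sin(6*π/7·x), so u'(x) = -15*π*cos(6*π*x/7)/7.
Writing u(x) = A·sin(kπx/L) with A = -5/2 and k = 3, use ∫_0^L sin²(kπx/L) dx = L/2 and ∫_0^L cos²(kπx/L) dx = L/2.
u² = 25/4·sin²(6*π/7·x) and (u')² = 225*π^2/49·cos²(6*π/7·x), and each of sin², cos² integrates to L/2 = 7/4 over (0, 7/2).
∫_0^7/2 u² dx = 175/16, so ||u||_L² = 5*sqrt(7)/4.
∫_0^7/2 (u')² dx = 225*π^2/28, so ||u'||_L² = 15*sqrt(7)*π/14.
Ratio ||u||_L² / ||u'||_L² = 7/(6*π).
Sharp Poincaré constant on H^1_0(0, 7/2) is C_P = L/π = 7/(2*π), achieved by sin(2*π/7·x).
This is the k = 3 harmonic; the ratio L/(kπ) is strictly less than C_P = L/π, consistent with the sharp inequality ||u||_L² ≤ C_P ||u'||_L².


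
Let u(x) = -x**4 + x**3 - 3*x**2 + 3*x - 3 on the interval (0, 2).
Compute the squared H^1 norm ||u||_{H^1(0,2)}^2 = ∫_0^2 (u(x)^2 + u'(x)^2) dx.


||u||_{H^1}^2 = 106048/315

The H^1 norm (squared) on an interval (0, L) is
  ||u||_{H^1}^2 = ∫_0^L u(x)^2 dx + ∫_0^L u'(x)^2 dx.
Compute u'(x) = -4*x**3 + 3*x**2 - 6*x + 3.
Then u(x)^2 = x**8 - 2*x**7 + 7*x**6 - 12*x**5 + 21*x**4 - 24*x**3 + 27*x**2 - 18*x + 9 and u'(x)^2 = 16*x**6 - 24*x**5 + 57*x**4 - 60*x**3 + 54*x**2 - 36*x + 9.
Integrate each monomial from 0 to 2 using ∫_0^2 c·x^n dx = c·2^(n+1)/(n+1):
  ∫_0^2 u(x)^2 dx = ∫_0^2 (x^8 - 2*x^7 + 7*x^6 - 12*x^5 + 21*x^4 - 24*x^3 + 27*x^2 - 18*x + 9) dx. Term by term:
    ∫_0^2 x^8 dx = 512/9;  ∫_0^2 -2*x^7 dx = -64;  ∫_0^2 7*x^6 dx = 128;
    ∫_0^2 -12*x^5 dx = -128;  ∫_0^2 21*x^4 dx = 672/5;  ∫_0^2 -24*x^3 dx = -96;
    ∫_0^2 27*x^2 dx = 72;  ∫_0^2 -18*x dx = -36;  ∫_0^2 9 dx = 18.
  Sum: 512/9 − 64 + 128 − 128 + 672/5 − 96 + 72 − 36 + 18 = 3838/45.
  ∫_0^2 u'(x)^2 dx = ∫_0^2 (16*x^6 - 24*x^5 + 57*x^4 - 60*x^3 + 54*x^2 - 36*x + 9) dx. Term by term:
    ∫_0^2 16*x^6 dx = 2048/7;  ∫_0^2 -24*x^5 dx = -256;  ∫_0^2 57*x^4 dx = 1824/5;
    ∫_0^2 -60*x^3 dx = -240;  ∫_0^2 54*x^2 dx = 144;  ∫_0^2 -36*x dx = -72;
    ∫_0^2 9 dx = 18.
  Sum: 2048/7 − 256 + 1824/5 − 240 + 144 − 72 + 18 = 8798/35.
Adding: ||u||_{H^1}^2 = 3838/45 + 8798/35 = 106048/315.


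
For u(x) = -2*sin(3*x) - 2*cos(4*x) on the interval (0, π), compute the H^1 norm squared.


||u||_{H^1(0,π)}^2 = -816/7 + 54*π

u'(x) = 8*sin(4*x) - 6*cos(3*x).
Expand u² and (u')² and integrate term by term on (0, π), using: for integers n ≥ 1, ∫_0^π sin²(nx) dx = ∫_0^π cos²(nx) dx = π/2; for n ≠ n', ∫_0^π sin(nx)sin(n'x) dx = ∫_0^π cos(nx)cos(n'x) dx = 0; and by product-to-sum, ∫_0^π sin(nx)cos(n'x) dx = ½∫_0^π [sin((n+n')x) + sin((n−n')x)] dx, which is 0 when n+n' is even and 2n/(n²−n'²) when n+n' is odd (it need not vanish on (0, π)).
  u² squared terms: (-2)²·∫cos(4x)² dx = 4·π/2 = 2*π;  (-2)²·∫sin(3x)² dx = 4·π/2 = 2*π.
  u² cross terms: 2·(-2)·(-2)·∫cos(4x)·sin(3x) dx = 8·(-6/7) = -48/7.
  So ∫_0^π u² dx = 2*π + 2*π − 48/7 = -48/7 + 4*π.
  (u')² squared terms: (-6)²·∫cos(3x)² dx = 36·π/2 = 18*π;  (8)²·∫sin(4x)² dx = 64·π/2 = 32*π.
  (u')² cross terms: 2·(-6)·(8)·∫cos(3x)·sin(4x) dx = -96·(8/7) = -768/7.
  So ∫_0^π (u')² dx = 18*π + 32*π − 768/7 = -768/7 + 50*π.
||u||_{H^1}^2 = (-48/7 + 4*π) + (-768/7 + 50*π) = -816/7 + 54*π.


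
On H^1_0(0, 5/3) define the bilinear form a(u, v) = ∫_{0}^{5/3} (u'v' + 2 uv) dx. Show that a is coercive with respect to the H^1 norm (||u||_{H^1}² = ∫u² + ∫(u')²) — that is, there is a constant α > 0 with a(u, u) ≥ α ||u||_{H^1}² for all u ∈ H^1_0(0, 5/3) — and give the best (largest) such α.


α = 1

Coercivity of a(·,·) on H^1_0(0, 5/3) means a(u, u) ≥ α ||u||_{H^1}² for every u ∈ H^1_0.
The interval has length L = 5/3, and Poincaré/coercivity depend only on L. Here a(u, u) = ∫(u')² + (2)·∫u².
Here c = 2 ≥ 1, so a(u,u) = ∫(u')² + c∫u² ≥ ∫(u')² + ∫u² = ||u||_{H^1}², i.e. α = 1 works. No larger α is possible: a(u,u) ≥ α||u||_{H^1}² means (1−α)∫(u')² ≥ (α−c)∫u², and for the modes u_n = sin(nπ(x−x₀)/L) (x₀ the left endpoint) one has ∫u_n²/∫(u_n')² = (L/(nπ))² → 0, so a(u_n,u_n)/||u_n||_{H^1}² → 1. Hence the optimal constant is α = 1.
Therefore α = 1.


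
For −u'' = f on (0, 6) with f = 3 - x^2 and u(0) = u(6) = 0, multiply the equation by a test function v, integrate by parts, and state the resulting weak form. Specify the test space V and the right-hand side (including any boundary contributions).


V = H^1_0(0, 6) (so v(0) = v(6) = 0); weak form: ∫_0^6 u'v' dx = ∫_0^6 (3 - x^2) v dx for all v ∈ V.

Multiply both sides by a test function v and integrate from 0 to 6:
  ∫_0^6 −u''(x) v(x) dx = ∫_0^6 f(x) v(x) dx.
Integrate the LHS by parts once:
  ∫_0^6 −u'' v dx = −[u'(x) v(x)]_0^6 + ∫_0^6 u'(x) v'(x) dx.
Thus ∫_0^6 u'(x) v'(x) dx = ∫_0^6 f(x) v(x) dx + [u'(x) v(x)]_0^6.
Choose V so that boundary terms are either known or forced to vanish.
u is Dirichlet: u(0) = u(6) = 0. Let V = H^1_0(0, 6); then v(0) = v(6) = 0, and [u' v]_0^6 = 0.
Weak formulation: find u (satisfying any essential BC) such that ∫_0^6 u'(x) v'(x) dx = ∫_0^6 f v dx for all v ∈ V.
Substituting f(x) = 3 - x^2, the right-hand side is ∫_0^6 (3 - x^2) v dx.


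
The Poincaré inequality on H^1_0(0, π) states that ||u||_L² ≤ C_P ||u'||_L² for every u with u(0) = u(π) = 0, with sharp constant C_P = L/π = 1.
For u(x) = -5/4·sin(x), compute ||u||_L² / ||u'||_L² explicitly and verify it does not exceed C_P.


||u||_L² / ||u'||_L² = 1 = C_P.

u(x) = -5/4·sin(x), so u'(x) = -5*cos(x)/4.
Writing u(x) = A·sin(kπx/L) with A = -5/4 and k = 1, use ∫_0^L sin²(kπx/L) dx = L/2 and ∫_0^L cos²(kπx/L) dx = L/2.
u² = 25/16·sin²(x) and (u')² = 25/16·cos²(x), and each of sin², cos² integrates to L/2 = π/2 over (0, π).
∫_0^π u² dx = 25*π/32, so ||u||_L² = 5*sqrt(2)*sqrt(π)/8.
∫_0^π (u')² dx = 25*π/32, so ||u'||_L² = 5*sqrt(2)*sqrt(π)/8.
Ratio ||u||_L² / ||u'||_L² = 1.
Sharp Poincaré constant on H^1_0(0, π) is C_P = L/π = 1, achieved by sin(x).
This is the k = 1 eigenfunction (up to amplitude), so the ratio equals the sharp Poincaré constant exactly.


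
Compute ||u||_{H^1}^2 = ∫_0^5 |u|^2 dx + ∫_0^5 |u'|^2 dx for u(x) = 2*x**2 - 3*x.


||u||_{H^1}^2 = 4235/3

The H^1 norm (squared) on an interval (0, L) is
  ||u||_{H^1}^2 = ∫_0^L u(x)^2 dx + ∫_0^L u'(x)^2 dx.
Compute u'(x) = 4*x - 3.
Then u(x)^2 = 4*x**4 - 12*x**3 + 9*x**2 and u'(x)^2 = 16*x**2 - 24*x + 9.
Integrate each monomial from 0 to 5 using ∫_0^5 c·x^n dx = c·5^(n+1)/(n+1):
  ∫_0^5 u(x)^2 dx = ∫_0^5 (4*x^4 - 12*x^3 + 9*x^2) dx. Term by term:
    ∫_0^5 4*x^4 dx = 2500;  ∫_0^5 -12*x^3 dx = -1875;  ∫_0^5 9*x^2 dx = 375.
  Sum: 2500 − 1875 + 375 = 1000.
  ∫_0^5 u'(x)^2 dx = ∫_0^5 (16*x^2 - 24*x + 9) dx. Term by term:
    ∫_0^5 16*x^2 dx = 2000/3;  ∫_0^5 -24*x dx = -300;  ∫_0^5 9 dx = 45.
  Sum: 2000/3 − 300 + 45 = 1235/3.
Adding: ||u||_{H^1}^2 = 1000 + 1235/3 = 4235/3.


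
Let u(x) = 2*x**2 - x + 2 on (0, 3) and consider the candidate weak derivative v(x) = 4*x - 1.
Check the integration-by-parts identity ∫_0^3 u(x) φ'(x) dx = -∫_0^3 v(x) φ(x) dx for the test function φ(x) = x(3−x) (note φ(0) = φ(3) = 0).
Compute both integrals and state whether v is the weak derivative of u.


LHS = -45/2, RHS = -45/2. Yes, v = u' weakly.

u(x) = 2*x**2 - x + 2, classical derivative u'(x) = 4*x - 1.
φ(x) = x(3−x), so φ'(x) = 3 - 2*x.
Note φ(0) = φ(3) = 0, so the boundary term u·φ vanishes.
LHS = ∫_0^3 u(x) φ'(x) dx = ∫_0^3 (-4*x^3 + 8*x^2 - 7*x + 6) dx. Term by term:
  ∫_0^3 -4*x^3 dx = -81;  ∫_0^3 8*x^2 dx = 72;  ∫_0^3 -7*x dx = -63/2;
  ∫_0^3 6 dx = 18.
Sum: -81 + 72 − 63/2 + 18 = -45/2.
So LHS = -45/2.
∫_0^3 v(x) φ(x) dx = ∫_0^3 (-4*x^3 + 13*x^2 - 3*x) dx. Term by term:
  ∫_0^3 -4*x^3 dx = -81;  ∫_0^3 13*x^2 dx = 117;  ∫_0^3 -3*x dx = -27/2.
Sum: -81 + 117 − 27/2 = 45/2.
So RHS = -∫_0^3 v(x) φ(x) dx = -45/2.
LHS = RHS, so the identity holds for this test φ.
Moreover u is smooth here and v(x) = u'(x) = 4*x - 1 pointwise, so the identity holds for every test function. Hence v is the weak derivative of u.


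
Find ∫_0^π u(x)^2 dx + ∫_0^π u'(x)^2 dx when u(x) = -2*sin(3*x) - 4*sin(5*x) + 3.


||u||_{H^1(0,π)}^2 = -88/5 + 237*π

u'(x) = -6*cos(3*x) - 20*cos(5*x).
Expand u² and (u')² and integrate term by term on (0, π), using: for integers n ≥ 1, ∫_0^π sin²(nx) dx = ∫_0^π cos²(nx) dx = π/2; for n ≠ n', ∫_0^π sin(nx)sin(n'x) dx = ∫_0^π cos(nx)cos(n'x) dx = 0; and by product-to-sum, ∫_0^π sin(nx)cos(n'x) dx = ½∫_0^π [sin((n+n')x) + sin((n−n')x)] dx, which is 0 when n+n' is even and 2n/(n²−n'²) when n+n' is odd (it need not vanish on (0, π)). For the constant mode: ∫_0^π 1 dx = π, ∫_0^π cos(nx) dx = 0, ∫_0^π sin(nx) dx = (1−(−1)^n)/n.
  u² squared terms: (3)²·∫1 dx = 9·π = 9*π;  (-4)²·∫sin(5x)² dx = 16·π/2 = 8*π;  (-2)²·∫sin(3x)² dx = 4·π/2 = 2*π.
  u² cross terms: 2·(3)·(-4)·∫1·sin(5x) dx = -24·(2/5) = -48/5;  2·(3)·(-2)·∫1·sin(3x) dx = -12·(2/3) = -8;  2·(-4)·(-2)·∫sin(5x)·sin(3x) dx = 16·(0) = 0.
  So ∫_0^π u² dx = 9*π + 8*π + 2*π − 48/5 − 8 + 0 = -88/5 + 19*π.
  (u')² squared terms: (-20)²·∫cos(5x)² dx = 400·π/2 = 200*π;  (-6)²·∫cos(3x)² dx = 36·π/2 = 18*π.
  (u')² cross terms: 2·(-20)·(-6)·∫cos(5x)·cos(3x) dx = 240·(0) = 0.
  So ∫_0^π (u')² dx = 200*π + 18*π + 0 = 218*π.
||u||_{H^1}^2 = (-88/5 + 19*π) + (218*π) = -88/5 + 237*π.


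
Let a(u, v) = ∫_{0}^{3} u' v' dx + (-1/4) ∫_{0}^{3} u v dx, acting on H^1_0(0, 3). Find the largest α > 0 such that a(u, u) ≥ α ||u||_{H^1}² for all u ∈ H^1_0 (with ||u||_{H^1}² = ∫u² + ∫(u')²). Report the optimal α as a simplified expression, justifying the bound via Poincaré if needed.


α = (-9/4 + π^2)/(9 + π^2)

Coercivity of a(·,·) on H^1_0(0, 3) means a(u, u) ≥ α ||u||_{H^1}² for every u ∈ H^1_0.
The interval has length L = 3, and Poincaré/coercivity depend only on L. Here a(u, u) = ∫(u')² + (-1/4)·∫u².
Here c = -1/4 < 0 with |c| < (π/L)² = π^2/9, so coercivity still holds. The condition a(u,u) ≥ α||u||_{H^1}² reads (1−α)∫(u')² ≥ (α−c)∫u². Any admissible α is ≤ 1 (rapidly oscillating u have ∫u²/∫(u')² → 0), and α = 1 would force 0 ≥ (1−c)∫u², impossible since c < 1; so 1−α > 0. By the sharp Poincaré inequality on H^1_0 of an interval of length L, ∫(u')² ≥ (π/L)²∫u² with equality for the first sine mode sin(π(x−x₀)/L) (x₀ the left endpoint), so the inequality holds for all u iff (1−α)(π/L)² ≥ α − c, i.e. α ≤ ((π/L)² + c)/((π/L)² + 1) = (1 + c(L/π)²)/(1 + (L/π)²). (Direct route, valid since c ≤ 0: Poincaré gives c∫u² ≥ c(L/π)²∫(u')², so a(u,u) ≥ (1 + c(L/π)²)∫(u')², while ||u||_{H^1}² ≤ (1 + (L/π)²)∫(u')²; dividing yields the same α.) With (π/L)² = π^2/9 and c = -1/4, the largest admissible constant is α = ((π/L)² + c)/((π/L)² + 1).
Simplifying, α = (-9/4 + π^2)/(9 + π^2).


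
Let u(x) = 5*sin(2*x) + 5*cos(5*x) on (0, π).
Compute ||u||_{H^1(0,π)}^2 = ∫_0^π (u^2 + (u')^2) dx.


||u||_{H^1(0,π)}^2 = -5200/21 + 775*π/2

u'(x) = -25*sin(5*x) + 10*cos(2*x).
Expand u² and (u')² and integrate term by term on (0, π), using: for integers n ≥ 1, ∫_0^π sin²(nx) dx = ∫_0^π cos²(nx) dx = π/2; for n ≠ n', ∫_0^π sin(nx)sin(n'x) dx = ∫_0^π cos(nx)cos(n'x) dx = 0; and by product-to-sum, ∫_0^π sin(nx)cos(n'x) dx = ½∫_0^π [sin((n+n')x) + sin((n−n')x)] dx, which is 0 when n+n' is even and 2n/(n²−n'²) when n+n' is odd (it need not vanish on (0, π)).
  u² squared terms: (5)²·∫cos(5x)² dx = 25·π/2 = 25*π/2;  (5)²·∫sin(2x)² dx = 25·π/2 = 25*π/2.
  u² cross terms: 2·(5)·(5)·∫cos(5x)·sin(2x) dx = 50·(-4/21) = -200/21.
  So ∫_0^π u² dx = 25*π/2 + 25*π/2 − 200/21 = -200/21 + 25*π.
  (u')² squared terms: (-25)²·∫sin(5x)² dx = 625·π/2 = 625*π/2;  (10)²·∫cos(2x)² dx = 100·π/2 = 50*π.
  (u')² cross terms: 2·(-25)·(10)·∫sin(5x)·cos(2x) dx = -500·(10/21) = -5000/21.
  So ∫_0^π (u')² dx = 625*π/2 + 50*π − 5000/21 = -5000/21 + 725*π/2.
||u||_{H^1}^2 = (-200/21 + 25*π) + (-5000/21 + 725*π/2) = -5200/21 + 775*π/2.


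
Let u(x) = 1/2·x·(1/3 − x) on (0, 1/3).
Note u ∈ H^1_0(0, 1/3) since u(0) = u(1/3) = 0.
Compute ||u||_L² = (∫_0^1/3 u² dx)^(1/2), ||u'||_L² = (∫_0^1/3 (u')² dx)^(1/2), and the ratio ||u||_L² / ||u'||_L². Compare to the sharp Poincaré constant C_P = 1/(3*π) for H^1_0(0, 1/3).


||u||_L² / ||u'||_L² = sqrt(10)/30 < C_P = 1/(3*π).

u(x) = 1/2·x·(1/3 − x), so u'(x) = 1/6 - x.
u(x) = 1/2·x·(1/3 − x) vanishes at x = 0 and x = 1/3, so u ∈ H^1_0(0, 1/3). Differentiate via the product rule and integrate the resulting polynomials term by term.
  ∫_0^1/3 u² dx = ∫_0^1/3 (x^4/4 - x^3/6 + x^2/36) dx. Term by term:
    ∫_0^1/3 x^4/4 dx = 1/4860;  ∫_0^1/3 -x^3/6 dx = -1/1944;  ∫_0^1/3 x^2/36 dx = 1/2916.
  Sum: 1/4860 − 1/1944 + 1/2916 = 1/29160.
  ∫_0^1/3 (u')² dx = ∫_0^1/3 (x^2 - x/3 + 1/36) dx. Term by term:
    ∫_0^1/3 x^2 dx = 1/81;  ∫_0^1/3 -x/3 dx = -1/54;  ∫_0^1/3 1/36 dx = 1/108.
  Sum: 1/81 − 1/54 + 1/108 = 1/324.
∫_0^1/3 u² dx = 1/29160, so ||u||_L² = sqrt(10)/540.
∫_0^1/3 (u')² dx = 1/324, so ||u'||_L² = 1/18.
Ratio ||u||_L² / ||u'||_L² = sqrt(10)/30.
Sharp Poincaré constant on H^1_0(0, 1/3) is C_P = L/π = 1/(3*π), achieved by sin(3*π·x).
A polynomial bump cannot attain the sharp Poincaré constant (only the first sine eigenfunction does), so the ratio is strictly less than C_P, consistent with ||u||_L² ≤ C_P ||u'||_L².


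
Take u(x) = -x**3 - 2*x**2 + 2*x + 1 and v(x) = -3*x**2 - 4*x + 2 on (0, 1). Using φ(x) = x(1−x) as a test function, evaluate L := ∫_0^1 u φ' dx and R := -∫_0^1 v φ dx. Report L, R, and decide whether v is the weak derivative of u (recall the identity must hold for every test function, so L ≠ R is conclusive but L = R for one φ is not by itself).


LHS = 3/20, RHS = 3/20. Yes, v = u' weakly.

u(x) = -x**3 - 2*x**2 + 2*x + 1, classical derivative u'(x) = -3*x**2 - 4*x + 2.
φ(x) = x(1−x), so φ'(x) = 1 - 2*x.
Note φ(0) = φ(1) = 0, so the boundary term u·φ vanishes.
LHS = ∫_0^1 u(x) φ'(x) dx = ∫_0^1 (2*x^4 + 3*x^3 - 6*x^2 + 1) dx. Term by term:
  ∫_0^1 2*x^4 dx = 2/5;  ∫_0^1 3*x^3 dx = 3/4;  ∫_0^1 -6*x^2 dx = -2;
  ∫_0^1 1 dx = 1.
Sum: 2/5 + 3/4 − 2 + 1 = 3/20.
So LHS = 3/20.
∫_0^1 v(x) φ(x) dx = ∫_0^1 (3*x^4 + x^3 - 6*x^2 + 2*x) dx. Term by term:
  ∫_0^1 3*x^4 dx = 3/5;  ∫_0^1 x^3 dx = 1/4;  ∫_0^1 -6*x^2 dx = -2;
  ∫_0^1 2*x dx = 1.
Sum: 3/5 + 1/4 − 2 + 1 = -3/20.
So RHS = -∫_0^1 v(x) φ(x) dx = 3/20.
LHS = RHS, so the identity holds for this test φ.
Moreover u is smooth here and v(x) = u'(x) = -3*x**2 - 4*x + 2 pointwise, so the identity holds for every test function. Hence v is the weak derivative of u.


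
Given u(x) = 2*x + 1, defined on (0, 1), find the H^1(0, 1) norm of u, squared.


||u||_{H^1}^2 = 25/3

The H^1 norm (squared) on an interval (0, L) is
  ||u||_{H^1}^2 = ∫_0^L u(x)^2 dx + ∫_0^L u'(x)^2 dx.
Compute u'(x) = 2.
Then u(x)^2 = 4*x**2 + 4*x + 1 and u'(x)^2 = 4.
Integrate each monomial from 0 to 1 using ∫_0^1 c·x^n dx = c·1^(n+1)/(n+1):
  ∫_0^1 u(x)^2 dx = ∫_0^1 (4*x^2 + 4*x + 1) dx. Term by term:
    ∫_0^1 4*x^2 dx = 4/3;  ∫_0^1 4*x dx = 2;  ∫_0^1 1 dx = 1.
  Sum: 4/3 + 2 + 1 = 13/3.
  ∫_0^1 u'(x)^2 dx = ∫_0^1 (4) dx. Term by term:
    ∫_0^1 4 dx = 4.
Adding: ||u||_{H^1}^2 = 13/3 + 4 = 25/3.


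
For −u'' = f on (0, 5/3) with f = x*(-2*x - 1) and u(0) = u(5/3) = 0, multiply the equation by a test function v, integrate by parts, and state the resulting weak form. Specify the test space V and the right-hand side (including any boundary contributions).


V = H^1_0(0, 5/3) (so v(0) = v(5/3) = 0); weak form: ∫_0^5/3 u'v' dx = ∫_0^5/3 (x*(-2*x - 1)) v dx for all v ∈ V.

Multiply both sides by a test function v and integrate from 0 to 5/3:
  ∫_0^5/3 −u''(x) v(x) dx = ∫_0^5/3 f(x) v(x) dx.
Integrate the LHS by parts once:
  ∫_0^5/3 −u'' v dx = −[u'(x) v(x)]_0^5/3 + ∫_0^5/3 u'(x) v'(x) dx.
Thus ∫_0^5/3 u'(x) v'(x) dx = ∫_0^5/3 f(x) v(x) dx + [u'(x) v(x)]_0^5/3.
Choose V so that boundary terms are either known or forced to vanish.
u is Dirichlet: u(0) = u(5/3) = 0. Let V = H^1_0(0, 5/3); then v(0) = v(5/3) = 0, and [u' v]_0^5/3 = 0.
Weak formulation: find u (satisfying any essential BC) such that ∫_0^5/3 u'(x) v'(x) dx = ∫_0^5/3 f v dx for all v ∈ V.
Substituting f(x) = x*(-2*x - 1), the right-hand side is ∫_0^5/3 (x*(-2*x - 1)) v dx.


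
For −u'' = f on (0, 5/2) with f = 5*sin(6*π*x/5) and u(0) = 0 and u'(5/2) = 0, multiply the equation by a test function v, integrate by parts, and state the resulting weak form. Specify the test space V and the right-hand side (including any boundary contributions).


V = {v ∈ H^1(0, 5/2) : v(0) = 0} (test functions vanish at x = 0 where u is specified); weak form: ∫_0^5/2 u'v' dx = ∫_0^5/2 (5*sin(6*π*x/5)) v dx for all v ∈ V.

Multiply both sides by a test function v and integrate from 0 to 5/2:
  ∫_0^5/2 −u''(x) v(x) dx = ∫_0^5/2 f(x) v(x) dx.
Integrate the LHS by parts once:
  ∫_0^5/2 −u'' v dx = −[u'(x) v(x)]_0^5/2 + ∫_0^5/2 u'(x) v'(x) dx.
Thus ∫_0^5/2 u'(x) v'(x) dx = ∫_0^5/2 f(x) v(x) dx + [u'(x) v(x)]_0^5/2.
Choose V so that boundary terms are either known or forced to vanish.
Mixed BC: u(0) = 0 (Dirichlet) and u'(5/2) = 0 (Neumann). Define V = {v ∈ H^1(0, 5/2) : v(0) = 0}. Then [u' v]_0^5/2 = u'(5/2)·v(5/2) − u'(0)·0 = 0.
Weak formulation: find u (satisfying any essential BC) such that ∫_0^5/2 u'(x) v'(x) dx = ∫_0^5/2 f v dx for all v ∈ V (Dirichlet at 0 absorbed into V; the Neumann datum at x = 5/2 is zero, so no boundary term remains).
Substituting f(x) = 5*sin(6*π*x/5), the right-hand side is ∫_0^5/2 (5*sin(6*π*x/5)) v dx.


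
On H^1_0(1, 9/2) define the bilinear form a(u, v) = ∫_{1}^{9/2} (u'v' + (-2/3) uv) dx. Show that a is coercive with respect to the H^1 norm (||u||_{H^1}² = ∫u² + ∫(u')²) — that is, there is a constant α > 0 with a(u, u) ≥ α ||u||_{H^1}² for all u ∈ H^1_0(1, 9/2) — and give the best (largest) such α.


α = 2*(-49 + 6*π^2)/(3*(4*π^2 + 49))

Coercivity of a(·,·) on H^1_0(1, 9/2) means a(u, u) ≥ α ||u||_{H^1}² for every u ∈ H^1_0.
The interval has length L = 7/2, and Poincaré/coercivity depend only on L. Here a(u, u) = ∫(u')² + (-2/3)·∫u².
Here c = -2/3 < 0 with |c| < (π/L)² = 4*π^2/49, so coercivity still holds. The condition a(u,u) ≥ α||u||_{H^1}² reads (1−α)∫(u')² ≥ (α−c)∫u². Any admissible α is ≤ 1 (rapidly oscillating u have ∫u²/∫(u')² → 0), and α = 1 would force 0 ≥ (1−c)∫u², impossible since c < 1; so 1−α > 0. By the sharp Poincaré inequality on H^1_0 of an interval of length L, ∫(u')² ≥ (π/L)²∫u² with equality for the first sine mode sin(π(x−x₀)/L) (x₀ the left endpoint), so the inequality holds for all u iff (1−α)(π/L)² ≥ α − c, i.e. α ≤ ((π/L)² + c)/((π/L)² + 1) = (1 + c(L/π)²)/(1 + (L/π)²). (Direct route, valid since c ≤ 0: Poincaré gives c∫u² ≥ c(L/π)²∫(u')², so a(u,u) ≥ (1 + c(L/π)²)∫(u')², while ||u||_{H^1}² ≤ (1 + (L/π)²)∫(u')²; dividing yields the same α.) With (π/L)² = 4*π^2/49 and c = -2/3, the largest admissible constant is α = ((π/L)² + c)/((π/L)² + 1).
Simplifying, α = 2*(-49 + 6*π^2)/(3*(4*π^2 + 49)).


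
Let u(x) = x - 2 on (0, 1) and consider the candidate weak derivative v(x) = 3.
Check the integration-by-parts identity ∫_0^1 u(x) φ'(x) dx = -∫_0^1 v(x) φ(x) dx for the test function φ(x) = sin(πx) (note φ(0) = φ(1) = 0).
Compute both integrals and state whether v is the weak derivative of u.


LHS = -2/π, RHS = -6/π. No, v is not the weak derivative of u.

u(x) = x - 2, classical derivative u'(x) = 1.
φ(x) = sin(πx), so φ'(x) = π*cos(π*x).
Note φ(0) = φ(1) = 0, so the boundary term u·φ vanishes.
LHS = ∫_0^1 u(x) φ'(x) dx = ∫_0^1 (π*x*cos(π*x) - 2*π*cos(π*x)) dx. Term by term:
  ∫_0^1 -2*π*cos(π*x) dx = 0;  ∫_0^1 π*x*cos(π*x) dx = -2/π.
Sum: 0 − 2/π = -2/π.
So LHS = -2/π.
∫_0^1 v(x) φ(x) dx = ∫_0^1 (3*sin(π*x)) dx. Term by term:
  ∫_0^1 3*sin(π*x) dx = 6/π.
So RHS = -∫_0^1 v(x) φ(x) dx = -6/π.
LHS − RHS = 4/π ≠ 0, so the identity fails.
(For a valid weak derivative the identity must hold for EVERY test function, in particular this one. The failure shows v is NOT the weak derivative of u.)
Correct weak derivative would be u'(x) = 1.


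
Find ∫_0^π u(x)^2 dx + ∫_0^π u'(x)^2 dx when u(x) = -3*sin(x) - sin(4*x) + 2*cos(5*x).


||u||_{H^1(0,π)}^2 = 832/9 + 139*π/2

u'(x) = -10*sin(5*x) - 3*cos(x) - 4*cos(4*x).
Expand u² and (u')² and integrate term by term on (0, π), using: for integers n ≥ 1, ∫_0^π sin²(nx) dx = ∫_0^π cos²(nx) dx = π/2; for n ≠ n', ∫_0^π sin(nx)sin(n'x) dx = ∫_0^π cos(nx)cos(n'x) dx = 0; and by product-to-sum, ∫_0^π sin(nx)cos(n'x) dx = ½∫_0^π [sin((n+n')x) + sin((n−n')x)] dx, which is 0 when n+n' is even and 2n/(n²−n'²) when n+n' is odd (it need not vanish on (0, π)).
  u² squared terms: (-1)²·∫sin(4x)² dx = 1·π/2 = π/2;  (-3)²·∫sin(x)² dx = 9·π/2 = 9*π/2;  (2)²·∫cos(5x)² dx = 4·π/2 = 2*π.
  u² cross terms: 2·(-1)·(-3)·∫sin(4x)·sin(x) dx = 6·(0) = 0;  2·(-1)·(2)·∫sin(4x)·cos(5x) dx = -4·(-8/9) = 32/9;  2·(-3)·(2)·∫sin(x)·cos(5x) dx = -12·(0) = 0.
  So ∫_0^π u² dx = π/2 + 9*π/2 + 2*π + 0 + 32/9 + 0 = 32/9 + 7*π.
  (u')² squared terms: (-10)²·∫sin(5x)² dx = 100·π/2 = 50*π;  (-4)²·∫cos(4x)² dx = 16·π/2 = 8*π;  (-3)²·∫cos(x)² dx = 9·π/2 = 9*π/2.
  (u')² cross terms: 2·(-10)·(-4)·∫sin(5x)·cos(4x) dx = 80·(10/9) = 800/9;  2·(-10)·(-3)·∫sin(5x)·cos(x) dx = 60·(0) = 0;  2·(-4)·(-3)·∫cos(4x)·cos(x) dx = 24·(0) = 0.
  So ∫_0^π (u')² dx = 50*π + 8*π + 9*π/2 + 800/9 + 0 + 0 = 800/9 + 125*π/2.
||u||_{H^1}^2 = (32/9 + 7*π) + (800/9 + 125*π/2) = 832/9 + 139*π/2.


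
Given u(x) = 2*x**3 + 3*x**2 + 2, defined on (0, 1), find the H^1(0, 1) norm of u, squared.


||u||_{H^1}^2 = 361/7

The H^1 norm (squared) on an interval (0, L) is
  ||u||_{H^1}^2 = ∫_0^L u(x)^2 dx + ∫_0^L u'(x)^2 dx.
Compute u'(x) = 6*x**2 + 6*x.
Then u(x)^2 = 4*x**6 + 12*x**5 + 9*x**4 + 8*x**3 + 12*x**2 + 4 and u'(x)^2 = 36*x**4 + 72*x**3 + 36*x**2.
Integrate each monomial from 0 to 1 using ∫_0^1 c·x^n dx = c·1^(n+1)/(n+1):
  ∫_0^1 u(x)^2 dx = ∫_0^1 (4*x^6 + 12*x^5 + 9*x^4 + 8*x^3 + 12*x^2 + 4) dx. Term by term:
    ∫_0^1 4*x^6 dx = 4/7;  ∫_0^1 12*x^5 dx = 2;  ∫_0^1 9*x^4 dx = 9/5;
    ∫_0^1 8*x^3 dx = 2;  ∫_0^1 12*x^2 dx = 4;  ∫_0^1 4 dx = 4.
  Sum: 4/7 + 2 + 9/5 + 2 + 4 + 4 = 503/35.
  ∫_0^1 u'(x)^2 dx = ∫_0^1 (36*x^4 + 72*x^3 + 36*x^2) dx. Term by term:
    ∫_0^1 36*x^4 dx = 36/5;  ∫_0^1 72*x^3 dx = 18;  ∫_0^1 36*x^2 dx = 12.
  Sum: 36/5 + 18 + 12 = 186/5.
Adding: ||u||_{H^1}^2 = 503/35 + 186/5 = 361/7.


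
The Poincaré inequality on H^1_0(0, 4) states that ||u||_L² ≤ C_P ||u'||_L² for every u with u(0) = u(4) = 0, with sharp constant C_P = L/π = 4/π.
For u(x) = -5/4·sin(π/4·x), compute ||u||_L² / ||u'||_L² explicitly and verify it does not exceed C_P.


||u||_L² / ||u'||_L² = 4/π = C_P.

u(x) = -5/4·sin(π/4·x), so u'(x) = -5*π*cos(π*x/4)/16.
Writing u(x) = A·sin(kπx/L) with A = -5/4 and k = 1, use ∫_0^L sin²(kπx/L) dx = L/2 and ∫_0^L cos²(kπx/L) dx = L/2.
u² = 25/16·sin²(π/4·x) and (u')² = 25*π^2/256·cos²(π/4·x), and each of sin², cos² integrates to L/2 = 2 over (0, 4).
∫_0^4 u² dx = 25/8, so ||u||_L² = 5*sqrt(2)/4.
∫_0^4 (u')² dx = 25*π^2/128, so ||u'||_L² = 5*sqrt(2)*π/16.
Ratio ||u||_L² / ||u'||_L² = 4/π.
Sharp Poincaré constant on H^1_0(0, 4) is C_P = L/π = 4/π, achieved by sin(π/4·x).
This is the k = 1 eigenfunction (up to amplitude), so the ratio equals the sharp Poincaré constant exactly.


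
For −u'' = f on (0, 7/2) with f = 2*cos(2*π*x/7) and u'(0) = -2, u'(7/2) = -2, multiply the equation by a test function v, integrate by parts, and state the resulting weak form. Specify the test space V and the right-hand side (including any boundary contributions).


V = H^1(0, 7/2) (v unrestricted at boundary; u is determined up to an additive constant); weak form: ∫_0^7/2 u'v' dx = ∫_0^7/2 (2*cos(2*π*x/7)) v dx − 2·v(7/2) + 2·v(0) for all v ∈ V.

Multiply both sides by a test function v and integrate from 0 to 7/2:
  ∫_0^7/2 −u''(x) v(x) dx = ∫_0^7/2 f(x) v(x) dx.
Integrate the LHS by parts once:
  ∫_0^7/2 −u'' v dx = −[u'(x) v(x)]_0^7/2 + ∫_0^7/2 u'(x) v'(x) dx.
Thus ∫_0^7/2 u'(x) v'(x) dx = ∫_0^7/2 f(x) v(x) dx + [u'(x) v(x)]_0^7/2.
Choose V so that boundary terms are either known or forced to vanish.
u has inhomogeneous Neumann u'(0) = -2, u'(7/2) = -2. [u' v]_0^7/2 = (-2)·v(7/2) − (-2)·v(0) = − 2·v(7/2) + 2·v(0). Take V = H^1(0, 7/2); boundary term becomes part of RHS.
Weak formulation: find u (satisfying any essential BC) such that ∫_0^7/2 u'(x) v'(x) dx = ∫_0^7/2 f v dx − 2·v(7/2) + 2·v(0) for all v ∈ V (Neumann data are natural BCs: they enter the RHS as boundary terms).
Substituting f(x) = 2*cos(2*π*x/7), the right-hand side is ∫_0^7/2 (2*cos(2*π*x/7)) v dx − 2·v(7/2) + 2·v(0).
Compatibility check (pure Neumann): taking v ≡ 1 ∈ V gives 0 = ∫_0^7/2 f dx + (-2) − (-2), i.e. ∫_0^7/2 f dx must equal u'(0) − u'(7/2) = 0. Indeed ∫_0^7/2 (2*cos(2*π*x/7)) dx = 0, so the data are compatible. The solution is then unique only up to an additive constant (fix it e.g. by requiring ∫_0^7/2 u dx = 0).


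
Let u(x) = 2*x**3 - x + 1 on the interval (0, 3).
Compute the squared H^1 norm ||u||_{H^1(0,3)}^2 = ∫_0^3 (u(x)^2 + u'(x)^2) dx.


||u||_{H^1}^2 = 97437/35

The H^1 norm (squared) on an interval (0, L) is
  ||u||_{H^1}^2 = ∫_0^L u(x)^2 dx + ∫_0^L u'(x)^2 dx.
Compute u'(x) = 6*x**2 - 1.
Then u(x)^2 = 4*x**6 - 4*x**4 + 4*x**3 + x**2 - 2*x + 1 and u'(x)^2 = 36*x**4 - 12*x**2 + 1.
Integrate each monomial from 0 to 3 using ∫_0^3 c·x^n dx = c·3^(n+1)/(n+1):
  ∫_0^3 u(x)^2 dx = ∫_0^3 (4*x^6 - 4*x^4 + 4*x^3 + x^2 - 2*x + 1) dx. Term by term:
    ∫_0^3 4*x^6 dx = 8748/7;  ∫_0^3 -4*x^4 dx = -972/5;  ∫_0^3 4*x^3 dx = 81;
    ∫_0^3 x^2 dx = 9;  ∫_0^3 -2*x dx = -9;  ∫_0^3 1 dx = 3.
  Sum: 8748/7 − 972/5 + 81 + 9 − 9 + 3 = 39876/35.
  ∫_0^3 u'(x)^2 dx = ∫_0^3 (36*x^4 - 12*x^2 + 1) dx. Term by term:
    ∫_0^3 36*x^4 dx = 8748/5;  ∫_0^3 -12*x^2 dx = -108;  ∫_0^3 1 dx = 3.
  Sum: 8748/5 − 108 + 3 = 8223/5.
Adding: ||u||_{H^1}^2 = 39876/35 + 8223/5 = 97437/35.


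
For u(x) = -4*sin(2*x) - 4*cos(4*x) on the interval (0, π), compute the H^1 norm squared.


||u||_{H^1(0,π)}^2 = 176*π

u'(x) = 16*sin(4*x) - 8*cos(2*x).
Expand u² and (u')² and integrate term by term on (0, π), using: for integers n ≥ 1, ∫_0^π sin²(nx) dx = ∫_0^π cos²(nx) dx = π/2; for n ≠ n', ∫_0^π sin(nx)sin(n'x) dx = ∫_0^π cos(nx)cos(n'x) dx = 0; and by product-to-sum, ∫_0^π sin(nx)cos(n'x) dx = ½∫_0^π [sin((n+n')x) + sin((n−n')x)] dx, which is 0 when n+n' is even and 2n/(n²−n'²) when n+n' is odd (it need not vanish on (0, π)).
  u² squared terms: (-4)²·∫cos(4x)² dx = 16·π/2 = 8*π;  (-4)²·∫sin(2x)² dx = 16·π/2 = 8*π.
  u² cross terms: 2·(-4)·(-4)·∫cos(4x)·sin(2x) dx = 32·(0) = 0.
  So ∫_0^π u² dx = 8*π + 8*π + 0 = 16*π.
  (u')² squared terms: (-8)²·∫cos(2x)² dx = 64·π/2 = 32*π;  (16)²·∫sin(4x)² dx = 256·π/2 = 128*π.
  (u')² cross terms: 2·(-8)·(16)·∫cos(2x)·sin(4x) dx = -256·(0) = 0.
  So ∫_0^π (u')² dx = 32*π + 128*π + 0 = 160*π.
||u||_{H^1}^2 = (16*π) + (160*π) = 176*π.


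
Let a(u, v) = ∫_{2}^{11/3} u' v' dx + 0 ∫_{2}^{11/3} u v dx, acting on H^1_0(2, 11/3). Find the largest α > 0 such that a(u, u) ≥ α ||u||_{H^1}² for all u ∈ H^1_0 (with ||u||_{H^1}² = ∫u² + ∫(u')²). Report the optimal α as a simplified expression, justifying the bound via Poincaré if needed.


α = 9*π^2/(25 + 9*π^2)

Coercivity of a(·,·) on H^1_0(2, 11/3) means a(u, u) ≥ α ||u||_{H^1}² for every u ∈ H^1_0.
The interval has length L = 5/3, and Poincaré/coercivity depend only on L. Here a(u, u) = ∫(u')² + (0)·∫u².
Here c = 0, so a(u,u) = ∫(u')² alone. The condition a(u,u) ≥ α||u||_{H^1}² reads (1−α)∫(u')² ≥ (α−c)∫u². Any admissible α is ≤ 1 (rapidly oscillating u have ∫u²/∫(u')² → 0), and α = 1 would force 0 ≥ (1−c)∫u², impossible since c < 1; so 1−α > 0. By the sharp Poincaré inequality on H^1_0 of an interval of length L, ∫(u')² ≥ (π/L)²∫u² with equality for the first sine mode sin(π(x−x₀)/L) (x₀ the left endpoint), so the inequality holds for all u iff (1−α)(π/L)² ≥ α − c, i.e. α ≤ ((π/L)² + c)/((π/L)² + 1) = (1 + c(L/π)²)/(1 + (L/π)²). (Direct route, valid since c ≤ 0: Poincaré gives c∫u² ≥ c(L/π)²∫(u')², so a(u,u) ≥ (1 + c(L/π)²)∫(u')², while ||u||_{H^1}² ≤ (1 + (L/π)²)∫(u')²; dividing yields the same α.) With (π/L)² = 9*π^2/25 and c = 0, the largest admissible constant is α = ((π/L)² + c)/((π/L)² + 1).
Simplifying, α = 9*π^2/(25 + 9*π^2).


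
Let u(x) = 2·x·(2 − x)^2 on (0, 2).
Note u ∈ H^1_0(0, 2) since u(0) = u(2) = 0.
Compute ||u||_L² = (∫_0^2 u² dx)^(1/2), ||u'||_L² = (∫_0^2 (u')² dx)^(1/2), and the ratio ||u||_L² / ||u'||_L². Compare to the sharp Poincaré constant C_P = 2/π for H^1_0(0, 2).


||u||_L² / ||u'||_L² = sqrt(14)/7 < C_P = 2/π.

u(x) = 2·x·(2 − x)^2, so u'(x) = 2*(x - 2)*(3*x - 2).
u(x) = 2·x·(2 − x)^2 vanishes at x = 0 and x = 2, so u ∈ H^1_0(0, 2). Differentiate via the product rule and integrate the resulting polynomials term by term.
  ∫_0^2 u² dx = ∫_0^2 (4*x^6 - 32*x^5 + 96*x^4 - 128*x^3 + 64*x^2) dx. Term by term:
    ∫_0^2 4*x^6 dx = 512/7;  ∫_0^2 -32*x^5 dx = -1024/3;  ∫_0^2 96*x^4 dx = 3072/5;
    ∫_0^2 -128*x^3 dx = -512;  ∫_0^2 64*x^2 dx = 512/3.
  Sum: 512/7 − 1024/3 + 3072/5 − 512 + 512/3 = 512/105.
  ∫_0^2 (u')² dx = ∫_0^2 (36*x^4 - 192*x^3 + 352*x^2 - 256*x + 64) dx. Term by term:
    ∫_0^2 36*x^4 dx = 1152/5;  ∫_0^2 -192*x^3 dx = -768;  ∫_0^2 352*x^2 dx = 2816/3;
    ∫_0^2 -256*x dx = -512;  ∫_0^2 64 dx = 128.
  Sum: 1152/5 − 768 + 2816/3 − 512 + 128 = 256/15.
∫_0^2 u² dx = 512/105, so ||u||_L² = 16*sqrt(210)/105.
∫_0^2 (u')² dx = 256/15, so ||u'||_L² = 16*sqrt(15)/15.
Ratio ||u||_L² / ||u'||_L² = sqrt(14)/7.
Sharp Poincaré constant on H^1_0(0, 2) is C_P = L/π = 2/π, achieved by sin(π/2·x).
A polynomial bump cannot attain the sharp Poincaré constant (only the first sine eigenfunction does), so the ratio is strictly less than C_P, consistent with ||u||_L² ≤ C_P ||u'||_L².


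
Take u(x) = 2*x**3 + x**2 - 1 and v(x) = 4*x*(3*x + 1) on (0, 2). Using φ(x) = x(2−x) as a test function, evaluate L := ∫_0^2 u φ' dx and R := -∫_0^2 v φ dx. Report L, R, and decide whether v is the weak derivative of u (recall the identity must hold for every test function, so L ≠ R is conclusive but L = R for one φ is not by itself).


LHS = -184/15, RHS = -368/15. No, v is not the weak derivative of u.

u(x) = 2*x**3 + x**2 - 1, classical derivative u'(x) = 6*x**2 + 2*x.
φ(x) = x(2−x), so φ'(x) = 2 - 2*x.
Note φ(0) = φ(2) = 0, so the boundary term u·φ vanishes.
LHS = ∫_0^2 u(x) φ'(x) dx = ∫_0^2 (-4*x^4 + 2*x^3 + 2*x^2 + 2*x - 2) dx. Term by term:
  ∫_0^2 -4*x^4 dx = -128/5;  ∫_0^2 2*x^3 dx = 8;  ∫_0^2 2*x^2 dx = 16/3;
  ∫_0^2 2*x dx = 4;  ∫_0^2 -2 dx = -4.
Sum: -128/5 + 8 + 16/3 + 4 − 4 = -184/15.
So LHS = -184/15.
∫_0^2 v(x) φ(x) dx = ∫_0^2 (-12*x^4 + 20*x^3 + 8*x^2) dx. Term by term:
  ∫_0^2 -12*x^4 dx = -384/5;  ∫_0^2 20*x^3 dx = 80;  ∫_0^2 8*x^2 dx = 64/3.
Sum: -384/5 + 80 + 64/3 = 368/15.
So RHS = -∫_0^2 v(x) φ(x) dx = -368/15.
LHS − RHS = 184/15 ≠ 0, so the identity fails.
(For a valid weak derivative the identity must hold for EVERY test function, in particular this one. The failure shows v is NOT the weak derivative of u.)
Correct weak derivative would be u'(x) = 6*x**2 + 2*x.
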